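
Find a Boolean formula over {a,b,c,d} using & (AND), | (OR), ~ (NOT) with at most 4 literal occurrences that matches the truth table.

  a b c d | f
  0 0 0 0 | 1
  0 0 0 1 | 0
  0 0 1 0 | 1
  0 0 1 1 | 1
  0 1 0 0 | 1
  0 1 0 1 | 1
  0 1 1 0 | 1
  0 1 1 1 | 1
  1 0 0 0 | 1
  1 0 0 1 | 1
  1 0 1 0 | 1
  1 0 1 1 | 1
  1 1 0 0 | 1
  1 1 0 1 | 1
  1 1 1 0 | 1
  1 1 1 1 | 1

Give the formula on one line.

((b | a) | (~d | c))

  (b | a) = 0000111111111111
  ~d = 1010101010101010
  (~d | c) = 1011101110111011
  ((b | a) | (~d | c)) = 1011111111111111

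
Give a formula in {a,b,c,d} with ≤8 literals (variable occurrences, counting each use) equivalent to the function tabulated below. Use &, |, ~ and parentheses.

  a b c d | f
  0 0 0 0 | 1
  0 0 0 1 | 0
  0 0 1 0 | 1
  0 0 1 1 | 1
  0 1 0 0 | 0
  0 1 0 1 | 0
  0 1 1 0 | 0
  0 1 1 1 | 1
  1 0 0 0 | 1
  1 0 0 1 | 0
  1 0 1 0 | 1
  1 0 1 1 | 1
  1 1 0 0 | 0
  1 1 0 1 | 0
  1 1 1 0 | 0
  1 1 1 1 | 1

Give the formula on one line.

  ~b = 1111000011110000
  (~b | d) = 1111010111110101
  ~d = 1010101010101010
  ~a = 1111111100000000
  (c & ~a) = 0011001100000000
  ((c & ~a) | d) = 0111011101010101
  (c & ((c & ~a) | d)) = 0011001100010001
  (~d | (c & ((c & ~a) | d))) = 1011101110111011
  ((~b | d) & (~d | (c & ((c & ~a) | d)))) = 1011000110110001

((~b | d) & (~d | (c & ((c & ~a) | d))))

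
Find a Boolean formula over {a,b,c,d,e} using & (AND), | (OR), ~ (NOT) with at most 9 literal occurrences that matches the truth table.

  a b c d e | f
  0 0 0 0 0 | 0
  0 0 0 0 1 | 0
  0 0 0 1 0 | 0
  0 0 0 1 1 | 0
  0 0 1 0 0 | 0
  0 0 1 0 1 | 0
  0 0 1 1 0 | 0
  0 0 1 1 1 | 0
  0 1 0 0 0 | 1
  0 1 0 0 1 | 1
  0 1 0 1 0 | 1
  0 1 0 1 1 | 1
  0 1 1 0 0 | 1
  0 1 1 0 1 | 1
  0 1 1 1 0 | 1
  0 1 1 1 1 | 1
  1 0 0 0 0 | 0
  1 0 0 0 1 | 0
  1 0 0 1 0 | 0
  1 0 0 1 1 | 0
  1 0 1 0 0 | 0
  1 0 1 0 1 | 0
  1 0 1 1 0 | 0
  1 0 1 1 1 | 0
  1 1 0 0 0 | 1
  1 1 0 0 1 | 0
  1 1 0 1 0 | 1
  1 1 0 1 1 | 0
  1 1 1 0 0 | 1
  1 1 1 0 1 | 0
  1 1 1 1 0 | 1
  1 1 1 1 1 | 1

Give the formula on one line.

(b & ((~a | (c & d)) | ((~b | ~a) | ~e)))

  ~a = 11111111111111110000000000000000
  (c & d) = 00000011000000110000001100000011
  (~a | (c & d)) = 11111111111111110000001100000011
  ~b = 11111111000000001111111100000000
  (~b | ~a) = 11111111111111111111111100000000
  ~e = 10101010101010101010101010101010
  ((~b | ~a) | ~e) = 11111111111111111111111110101010
  ((~a | (c & d)) | ((~b | ~a) | ~e)) = 11111111111111111111111110101011
  (b & ((~a | (c & d)) | ((~b | ~a) | ~e))) = 00000000111111110000000010101011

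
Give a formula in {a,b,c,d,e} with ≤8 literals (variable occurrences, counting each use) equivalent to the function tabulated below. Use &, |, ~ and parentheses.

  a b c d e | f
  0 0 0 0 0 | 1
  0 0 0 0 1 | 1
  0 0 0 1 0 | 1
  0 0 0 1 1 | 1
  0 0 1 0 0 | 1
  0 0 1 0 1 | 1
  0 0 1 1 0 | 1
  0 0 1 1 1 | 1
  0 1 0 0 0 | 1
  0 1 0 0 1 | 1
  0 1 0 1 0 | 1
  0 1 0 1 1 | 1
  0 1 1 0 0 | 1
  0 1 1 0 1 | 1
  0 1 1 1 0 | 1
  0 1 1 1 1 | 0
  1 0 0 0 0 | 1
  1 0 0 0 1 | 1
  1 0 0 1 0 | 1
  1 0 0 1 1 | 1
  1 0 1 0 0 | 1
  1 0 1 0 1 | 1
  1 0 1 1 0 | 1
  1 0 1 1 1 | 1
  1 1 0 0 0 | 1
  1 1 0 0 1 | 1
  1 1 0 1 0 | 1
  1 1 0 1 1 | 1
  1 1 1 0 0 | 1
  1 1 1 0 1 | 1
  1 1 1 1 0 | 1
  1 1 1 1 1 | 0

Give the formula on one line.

  ~d = 11001100110011001100110011001100
  (b & ~d) = 00000000110011000000000011001100
  ~e = 10101010101010101010101010101010
  ((b & ~d) | ~e) = 10101010111011101010101011101110
  ~b = 11111111000000001111111100000000
  (~b | e) = 11111111010101011111111101010101
  ~c = 11110000111100001111000011110000
  ((~b | e) & ~c) = 11110000010100001111000001010000
  (~b | ((~b | e) & ~c)) = 11111111010100001111111101010000
  (((b & ~d) | ~e) | (~b | ((~b | e) & ~c))) = 11111111111111101111111111111110

(((b & ~d) | ~e) | (~b | ((~b | e) & ~c)))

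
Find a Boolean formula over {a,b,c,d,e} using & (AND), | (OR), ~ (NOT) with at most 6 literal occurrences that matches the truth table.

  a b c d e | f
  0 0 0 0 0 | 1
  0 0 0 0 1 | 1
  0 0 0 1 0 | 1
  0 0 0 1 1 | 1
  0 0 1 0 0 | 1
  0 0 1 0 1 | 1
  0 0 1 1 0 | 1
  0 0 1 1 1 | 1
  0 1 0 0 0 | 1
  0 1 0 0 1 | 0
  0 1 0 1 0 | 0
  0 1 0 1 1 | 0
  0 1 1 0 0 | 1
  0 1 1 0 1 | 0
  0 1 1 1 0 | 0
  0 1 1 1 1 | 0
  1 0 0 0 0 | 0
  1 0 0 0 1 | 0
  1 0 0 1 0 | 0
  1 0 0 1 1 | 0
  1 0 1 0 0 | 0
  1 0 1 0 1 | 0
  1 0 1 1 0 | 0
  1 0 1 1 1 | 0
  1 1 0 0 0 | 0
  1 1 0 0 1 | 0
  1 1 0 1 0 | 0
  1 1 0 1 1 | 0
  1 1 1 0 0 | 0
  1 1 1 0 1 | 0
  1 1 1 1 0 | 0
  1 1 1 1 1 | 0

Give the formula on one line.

(~a & (~b | (~d & (~a & ~e))))

  ~a = 11111111111111110000000000000000
  ~b = 11111111000000001111111100000000
  ~d = 11001100110011001100110011001100
  ~e = 10101010101010101010101010101010
  (~a & ~e) = 10101010101010100000000000000000
  (~d & (~a & ~e)) = 10001000100010000000000000000000
  (~b | (~d & (~a & ~e))) = 11111111100010001111111100000000
  (~a & (~b | (~d & (~a & ~e)))) = 11111111100010000000000000000000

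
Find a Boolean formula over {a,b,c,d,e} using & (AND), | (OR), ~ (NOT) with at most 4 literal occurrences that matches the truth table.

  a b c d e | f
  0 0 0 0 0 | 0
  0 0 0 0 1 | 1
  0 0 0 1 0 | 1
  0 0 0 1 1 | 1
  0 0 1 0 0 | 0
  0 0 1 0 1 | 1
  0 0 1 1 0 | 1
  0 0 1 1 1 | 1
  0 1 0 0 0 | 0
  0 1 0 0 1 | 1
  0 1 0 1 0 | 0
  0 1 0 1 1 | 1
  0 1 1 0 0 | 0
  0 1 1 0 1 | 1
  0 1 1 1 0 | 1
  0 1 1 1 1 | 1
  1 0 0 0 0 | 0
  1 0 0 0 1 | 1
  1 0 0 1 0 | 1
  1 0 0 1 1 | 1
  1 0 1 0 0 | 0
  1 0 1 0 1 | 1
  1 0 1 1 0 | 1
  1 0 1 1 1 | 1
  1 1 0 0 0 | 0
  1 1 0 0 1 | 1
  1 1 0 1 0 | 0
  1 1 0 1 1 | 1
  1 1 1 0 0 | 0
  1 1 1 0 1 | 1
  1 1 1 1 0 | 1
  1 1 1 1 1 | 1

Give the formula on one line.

  ~b = 11111111000000001111111100000000
  (c | ~b) = 11111111000011111111111100001111
  ((c | ~b) & d) = 00110011000000110011001100000011
  (((c | ~b) & d) | e) = 01110111010101110111011101010111

(((c | ~b) & d) | e)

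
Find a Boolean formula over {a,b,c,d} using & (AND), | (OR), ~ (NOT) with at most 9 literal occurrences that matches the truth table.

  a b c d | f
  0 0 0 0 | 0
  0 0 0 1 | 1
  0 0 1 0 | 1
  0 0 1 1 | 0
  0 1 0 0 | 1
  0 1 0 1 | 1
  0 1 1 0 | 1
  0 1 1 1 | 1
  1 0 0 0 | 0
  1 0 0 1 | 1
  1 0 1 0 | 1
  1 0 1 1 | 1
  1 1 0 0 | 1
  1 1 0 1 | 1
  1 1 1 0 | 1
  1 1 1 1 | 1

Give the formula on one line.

  (a & d) = 0000000001010101
  ~b = 1111000011110000
  (c | ~b) = 1111001111110011
  ~c = 1100110011001100
  (d & ~c) = 0100010001000100
  ((c | ~b) & (d & ~c)) = 0100000001000000
  ((a & d) | ((c | ~b) & (d & ~c))) = 0100000001010101
  ~d = 1010101010101010
  (c & ~d) = 0010001000100010
  (b | (c & ~d)) = 0010111100101111
  (((a & d) | ((c | ~b) & (d & ~c))) | (b | (c & ~d))) = 0110111101111111

(((a & d) | ((c | ~b) & (d & ~c))) | (b | (c & ~d)))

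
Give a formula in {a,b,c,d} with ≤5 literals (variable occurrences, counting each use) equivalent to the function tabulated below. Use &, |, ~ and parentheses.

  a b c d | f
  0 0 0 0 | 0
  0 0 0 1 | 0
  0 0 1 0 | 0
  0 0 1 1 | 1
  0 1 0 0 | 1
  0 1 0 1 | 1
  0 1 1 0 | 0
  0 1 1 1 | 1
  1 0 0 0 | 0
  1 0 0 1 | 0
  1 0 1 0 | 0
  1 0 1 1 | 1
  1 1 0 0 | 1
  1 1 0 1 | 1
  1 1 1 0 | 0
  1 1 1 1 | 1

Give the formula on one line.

((d | ~c) & (b | c))

  ~c = 1100110011001100
  (d | ~c) = 1101110111011101
  (b | c) = 0011111100111111
  ((d | ~c) & (b | c)) = 0001110100011101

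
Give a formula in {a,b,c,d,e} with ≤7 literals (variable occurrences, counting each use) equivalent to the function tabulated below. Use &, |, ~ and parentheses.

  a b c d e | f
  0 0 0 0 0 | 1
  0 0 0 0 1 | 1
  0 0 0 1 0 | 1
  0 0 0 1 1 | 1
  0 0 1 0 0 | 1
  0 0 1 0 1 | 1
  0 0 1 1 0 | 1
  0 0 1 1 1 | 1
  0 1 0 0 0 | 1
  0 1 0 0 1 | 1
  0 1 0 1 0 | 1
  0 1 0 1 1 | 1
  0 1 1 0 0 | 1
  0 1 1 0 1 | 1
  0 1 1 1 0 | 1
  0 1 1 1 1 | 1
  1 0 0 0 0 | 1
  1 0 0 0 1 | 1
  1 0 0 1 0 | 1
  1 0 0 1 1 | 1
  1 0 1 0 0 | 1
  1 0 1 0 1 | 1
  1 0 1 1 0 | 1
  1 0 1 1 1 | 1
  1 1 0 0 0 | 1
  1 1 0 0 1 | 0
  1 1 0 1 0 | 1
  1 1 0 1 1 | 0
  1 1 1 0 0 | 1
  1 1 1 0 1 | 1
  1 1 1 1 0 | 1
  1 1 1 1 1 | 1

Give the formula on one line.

((~e | ~a) | ((~b | ~a) | c))

  ~e = 10101010101010101010101010101010
  ~a = 11111111111111110000000000000000
  (~e | ~a) = 11111111111111111010101010101010
  ~b = 11111111000000001111111100000000
  (~b | ~a) = 11111111111111111111111100000000
  ((~b | ~a) | c) = 11111111111111111111111100001111
  ((~e | ~a) | ((~b | ~a) | c)) = 11111111111111111111111110101111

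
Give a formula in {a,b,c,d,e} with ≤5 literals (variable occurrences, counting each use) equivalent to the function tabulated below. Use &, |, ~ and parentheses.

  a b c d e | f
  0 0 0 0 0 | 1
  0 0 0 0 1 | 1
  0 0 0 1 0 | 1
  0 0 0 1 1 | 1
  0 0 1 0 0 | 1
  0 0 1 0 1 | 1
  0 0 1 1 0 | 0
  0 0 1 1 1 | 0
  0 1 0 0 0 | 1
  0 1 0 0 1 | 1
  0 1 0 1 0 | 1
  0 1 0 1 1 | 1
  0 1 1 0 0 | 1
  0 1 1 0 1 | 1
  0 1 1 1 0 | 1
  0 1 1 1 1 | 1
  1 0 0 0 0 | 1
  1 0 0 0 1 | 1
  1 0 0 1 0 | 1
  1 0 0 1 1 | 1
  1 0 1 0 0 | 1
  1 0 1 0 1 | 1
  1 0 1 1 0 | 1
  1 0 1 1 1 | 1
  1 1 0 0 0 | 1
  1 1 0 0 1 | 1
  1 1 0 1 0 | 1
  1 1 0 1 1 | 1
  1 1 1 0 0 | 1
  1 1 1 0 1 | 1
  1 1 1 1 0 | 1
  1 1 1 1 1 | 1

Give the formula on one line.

((~c | ~d) | (b | a))

  ~c = 11110000111100001111000011110000
  ~d = 11001100110011001100110011001100
  (~c | ~d) = 11111100111111001111110011111100
  (b | a) = 00000000111111111111111111111111
  ((~c | ~d) | (b | a)) = 11111100111111111111111111111111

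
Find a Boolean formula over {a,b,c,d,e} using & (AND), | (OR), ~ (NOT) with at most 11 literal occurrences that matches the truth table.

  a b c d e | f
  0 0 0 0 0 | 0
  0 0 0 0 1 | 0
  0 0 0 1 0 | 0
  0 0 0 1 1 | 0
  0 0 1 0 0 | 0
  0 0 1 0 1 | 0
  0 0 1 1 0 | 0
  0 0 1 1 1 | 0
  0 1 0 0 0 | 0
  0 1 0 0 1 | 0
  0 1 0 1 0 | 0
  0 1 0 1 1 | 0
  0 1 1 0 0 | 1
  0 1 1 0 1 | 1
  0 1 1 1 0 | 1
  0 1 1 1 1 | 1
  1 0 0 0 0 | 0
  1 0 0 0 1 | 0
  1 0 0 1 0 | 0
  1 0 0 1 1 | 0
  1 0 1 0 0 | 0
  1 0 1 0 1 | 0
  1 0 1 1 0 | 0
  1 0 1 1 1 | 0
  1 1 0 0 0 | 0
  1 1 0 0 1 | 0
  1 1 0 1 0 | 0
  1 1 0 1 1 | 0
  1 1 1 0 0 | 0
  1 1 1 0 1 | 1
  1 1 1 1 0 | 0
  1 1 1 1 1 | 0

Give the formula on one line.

((c & ((~a | (~e | ~d)) & b)) & ((~c | e) | ~a))

  ~a = 11111111111111110000000000000000
  ~e = 10101010101010101010101010101010
  ~d = 11001100110011001100110011001100
  (~e | ~d) = 11101110111011101110111011101110
  (~a | (~e | ~d)) = 11111111111111111110111011101110
  ((~a | (~e | ~d)) & b) = 00000000111111110000000011101110
  (c & ((~a | (~e | ~d)) & b)) = 00000000000011110000000000001110
  ~c = 11110000111100001111000011110000
  (~c | e) = 11110101111101011111010111110101
  ((~c | e) | ~a) = 11111111111111111111010111110101
  ((c & ((~a | (~e | ~d)) & b)) & ((~c | e) | ~a)) = 00000000000011110000000000000100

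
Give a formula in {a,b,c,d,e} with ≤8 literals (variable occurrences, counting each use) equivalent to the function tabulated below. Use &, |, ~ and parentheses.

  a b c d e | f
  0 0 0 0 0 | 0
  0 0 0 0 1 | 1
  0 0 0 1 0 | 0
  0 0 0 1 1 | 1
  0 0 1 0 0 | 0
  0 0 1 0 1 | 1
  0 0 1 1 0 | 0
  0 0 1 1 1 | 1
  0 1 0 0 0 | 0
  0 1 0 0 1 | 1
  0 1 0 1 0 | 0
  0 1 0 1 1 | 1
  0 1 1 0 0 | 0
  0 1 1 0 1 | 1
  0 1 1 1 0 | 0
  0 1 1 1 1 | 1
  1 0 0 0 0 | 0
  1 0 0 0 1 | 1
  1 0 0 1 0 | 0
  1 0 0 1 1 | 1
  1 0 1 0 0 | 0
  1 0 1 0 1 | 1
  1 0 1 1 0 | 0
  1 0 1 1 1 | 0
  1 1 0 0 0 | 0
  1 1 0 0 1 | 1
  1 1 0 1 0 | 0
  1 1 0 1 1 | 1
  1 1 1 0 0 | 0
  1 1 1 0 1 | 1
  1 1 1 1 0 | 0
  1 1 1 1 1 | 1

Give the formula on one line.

  ~c = 11110000111100001111000011110000
  ~a = 11111111111111110000000000000000
  (~c | ~a) = 11111111111111111111000011110000
  ((~c | ~a) & d) = 00110011001100110011000000110000
  ~d = 11001100110011001100110011001100
  (d | ~a) = 11111111111111110011001100110011
  ((d | ~a) & b) = 00000000111111110000000000110011
  (~d | ((d | ~a) & b)) = 11001100111111111100110011111111
  (((~c | ~a) & d) | (~d | ((d | ~a) & b))) = 11111111111111111111110011111111
  ((((~c | ~a) & d) | (~d | ((d | ~a) & b))) & e) = 01010101010101010101010001010101

((((~c | ~a) & d) | (~d | ((d | ~a) & b))) & e)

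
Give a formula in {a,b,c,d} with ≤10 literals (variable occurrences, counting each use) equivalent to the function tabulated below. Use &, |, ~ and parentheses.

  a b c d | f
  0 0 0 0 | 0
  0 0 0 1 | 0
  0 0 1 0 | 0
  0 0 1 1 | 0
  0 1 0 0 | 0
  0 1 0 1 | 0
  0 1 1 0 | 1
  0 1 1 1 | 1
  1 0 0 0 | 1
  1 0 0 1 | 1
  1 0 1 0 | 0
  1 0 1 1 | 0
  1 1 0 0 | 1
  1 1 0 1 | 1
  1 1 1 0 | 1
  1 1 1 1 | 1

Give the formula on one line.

  ~c = 1100110011001100
  (a & ~c) = 0000000011001100
  ((a & ~c) | c) = 0011001111111111
  (a | b) = 0000111111111111
  ((a | b) & ~c) = 0000110011001100
  (b | ((a | b) & ~c)) = 0000111111001111
  (((a & ~c) | c) & (b | ((a | b) & ~c))) = 0000001111001111

(((a & ~c) | c) & (b | ((a | b) & ~c)))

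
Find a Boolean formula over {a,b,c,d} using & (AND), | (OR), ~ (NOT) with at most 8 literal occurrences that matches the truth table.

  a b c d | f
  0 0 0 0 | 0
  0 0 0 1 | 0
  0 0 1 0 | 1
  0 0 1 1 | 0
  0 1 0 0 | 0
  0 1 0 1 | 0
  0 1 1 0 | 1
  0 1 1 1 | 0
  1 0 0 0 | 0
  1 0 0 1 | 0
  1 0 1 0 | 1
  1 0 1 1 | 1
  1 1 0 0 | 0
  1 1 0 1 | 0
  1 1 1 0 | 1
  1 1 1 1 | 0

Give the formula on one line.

  ~b = 1111000011110000
  (b | a) = 0000111111111111
  ~d = 1010101010101010
  ((b | a) | ~d) = 1010111111111111
  (((b | a) | ~d) & c) = 0010001100110011
  (~b & (((b | a) | ~d) & c)) = 0010000000110000
  ((~b & (((b | a) | ~d) & c)) | ~d) = 1010101010111010
  (((~b & (((b | a) | ~d) & c)) | ~d) & c) = 0010001000110010

(((~b & (((b | a) | ~d) & c)) | ~d) & c)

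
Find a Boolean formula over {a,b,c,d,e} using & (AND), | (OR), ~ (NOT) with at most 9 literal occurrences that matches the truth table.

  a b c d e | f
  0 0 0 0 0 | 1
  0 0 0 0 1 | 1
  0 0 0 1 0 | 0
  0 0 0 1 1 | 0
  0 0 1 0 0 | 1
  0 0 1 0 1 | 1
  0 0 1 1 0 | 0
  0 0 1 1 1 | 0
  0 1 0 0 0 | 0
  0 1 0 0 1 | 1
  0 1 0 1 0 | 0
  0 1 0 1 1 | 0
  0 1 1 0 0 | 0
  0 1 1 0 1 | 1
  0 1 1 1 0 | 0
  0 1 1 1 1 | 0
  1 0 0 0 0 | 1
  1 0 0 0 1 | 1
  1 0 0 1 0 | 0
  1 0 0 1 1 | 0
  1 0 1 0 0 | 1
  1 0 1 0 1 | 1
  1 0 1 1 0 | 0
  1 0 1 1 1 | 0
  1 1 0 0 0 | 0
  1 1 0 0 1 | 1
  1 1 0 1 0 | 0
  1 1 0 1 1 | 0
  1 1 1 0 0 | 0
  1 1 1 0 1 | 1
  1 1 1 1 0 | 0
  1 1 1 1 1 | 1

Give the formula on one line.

((~d | b) & (((~b | e) & (~d | (c | ~b))) & (a | ~d)))

  ~d = 11001100110011001100110011001100
  (~d | b) = 11001100111111111100110011111111
  ~b = 11111111000000001111111100000000
  (~b | e) = 11111111010101011111111101010101
  (c | ~b) = 11111111000011111111111100001111
  (~d | (c | ~b)) = 11111111110011111111111111001111
  ((~b | e) & (~d | (c | ~b))) = 11111111010001011111111101000101
  (a | ~d) = 11001100110011001111111111111111
  (((~b | e) & (~d | (c | ~b))) & (a | ~d)) = 11001100010001001111111101000101
  ((~d | b) & (((~b | e) & (~d | (c | ~b))) & (a | ~d))) = 11001100010001001100110001000101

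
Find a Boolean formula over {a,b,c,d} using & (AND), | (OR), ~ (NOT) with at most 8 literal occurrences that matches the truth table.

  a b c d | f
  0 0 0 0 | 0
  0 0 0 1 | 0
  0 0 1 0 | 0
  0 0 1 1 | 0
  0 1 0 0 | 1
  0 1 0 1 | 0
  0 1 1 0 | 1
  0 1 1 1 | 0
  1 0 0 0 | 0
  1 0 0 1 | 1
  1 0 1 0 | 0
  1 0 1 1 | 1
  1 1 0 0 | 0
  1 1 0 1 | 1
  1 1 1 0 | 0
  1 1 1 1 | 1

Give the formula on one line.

((d & a) | ((b & ~a) & ~d))

  (d & a) = 0000000001010101
  ~a = 1111111100000000
  (b & ~a) = 0000111100000000
  ~d = 1010101010101010
  ((b & ~a) & ~d) = 0000101000000000
  ((d & a) | ((b & ~a) & ~d)) = 0000101001010101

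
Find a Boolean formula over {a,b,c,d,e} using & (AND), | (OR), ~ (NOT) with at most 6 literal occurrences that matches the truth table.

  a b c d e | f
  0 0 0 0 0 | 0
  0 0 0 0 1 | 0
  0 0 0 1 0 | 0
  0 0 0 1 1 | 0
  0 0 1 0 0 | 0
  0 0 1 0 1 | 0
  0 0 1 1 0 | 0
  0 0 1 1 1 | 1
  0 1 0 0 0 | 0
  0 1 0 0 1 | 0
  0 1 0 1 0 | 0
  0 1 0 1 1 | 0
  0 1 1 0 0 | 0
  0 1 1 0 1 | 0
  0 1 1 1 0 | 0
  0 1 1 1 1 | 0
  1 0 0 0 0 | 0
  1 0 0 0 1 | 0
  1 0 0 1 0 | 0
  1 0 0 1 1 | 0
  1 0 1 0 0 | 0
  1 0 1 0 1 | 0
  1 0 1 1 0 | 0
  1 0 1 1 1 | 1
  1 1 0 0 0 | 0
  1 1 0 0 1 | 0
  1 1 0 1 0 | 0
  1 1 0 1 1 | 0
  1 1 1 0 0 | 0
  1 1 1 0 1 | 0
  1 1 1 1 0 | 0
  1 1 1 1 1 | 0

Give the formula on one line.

(((e & ~b) & (c | b)) & (d & ~b))

  ~b = 11111111000000001111111100000000
  (e & ~b) = 01010101000000000101010100000000
  (c | b) = 00001111111111110000111111111111
  ((e & ~b) & (c | b)) = 00000101000000000000010100000000
  (d & ~b) = 00110011000000000011001100000000
  (((e & ~b) & (c | b)) & (d & ~b)) = 00000001000000000000000100000000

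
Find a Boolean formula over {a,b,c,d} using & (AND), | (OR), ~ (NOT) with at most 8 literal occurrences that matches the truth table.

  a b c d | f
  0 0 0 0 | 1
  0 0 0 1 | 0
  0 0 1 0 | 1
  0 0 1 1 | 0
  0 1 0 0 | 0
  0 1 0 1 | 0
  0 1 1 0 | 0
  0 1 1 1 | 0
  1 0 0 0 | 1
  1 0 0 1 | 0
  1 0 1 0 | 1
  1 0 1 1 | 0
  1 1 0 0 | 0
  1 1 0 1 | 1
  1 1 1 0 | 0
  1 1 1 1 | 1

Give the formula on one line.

((~d & ~b) | ((b & ((~c | a) & d)) & (d & a)))

  ~d = 1010101010101010
  ~b = 1111000011110000
  (~d & ~b) = 1010000010100000
  ~c = 1100110011001100
  (~c | a) = 1100110011111111
  ((~c | a) & d) = 0100010001010101
  (b & ((~c | a) & d)) = 0000010000000101
  (d & a) = 0000000001010101
  ((b & ((~c | a) & d)) & (d & a)) = 0000000000000101
  ((~d & ~b) | ((b & ((~c | a) & d)) & (d & a))) = 1010000010100101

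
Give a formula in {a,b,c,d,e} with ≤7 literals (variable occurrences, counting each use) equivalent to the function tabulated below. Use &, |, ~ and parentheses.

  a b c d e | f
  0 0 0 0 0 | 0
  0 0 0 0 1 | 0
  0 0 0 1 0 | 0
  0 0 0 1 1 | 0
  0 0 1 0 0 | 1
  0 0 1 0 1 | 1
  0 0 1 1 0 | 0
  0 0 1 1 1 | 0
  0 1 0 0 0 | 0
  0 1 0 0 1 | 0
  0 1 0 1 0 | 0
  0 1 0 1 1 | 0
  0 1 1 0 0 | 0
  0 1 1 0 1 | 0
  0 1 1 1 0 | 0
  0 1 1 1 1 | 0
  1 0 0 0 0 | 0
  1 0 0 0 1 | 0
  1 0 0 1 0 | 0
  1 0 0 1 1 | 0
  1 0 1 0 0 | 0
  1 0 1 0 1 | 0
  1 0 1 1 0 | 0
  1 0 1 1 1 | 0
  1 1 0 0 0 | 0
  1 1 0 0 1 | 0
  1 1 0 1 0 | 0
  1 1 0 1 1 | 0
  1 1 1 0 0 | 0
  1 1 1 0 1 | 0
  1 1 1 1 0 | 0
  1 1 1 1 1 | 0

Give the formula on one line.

  ~b = 11111111000000001111111100000000
  ~d = 11001100110011001100110011001100
  (~b & ~d) = 11001100000000001100110000000000
  ~a = 11111111111111110000000000000000
  (~a & c) = 00001111000011110000000000000000
  ((~a & c) & ~b) = 00001111000000000000000000000000
  ((~b & ~d) & ((~a & c) & ~b)) = 00001100000000000000000000000000

((~b & ~d) & ((~a & c) & ~b))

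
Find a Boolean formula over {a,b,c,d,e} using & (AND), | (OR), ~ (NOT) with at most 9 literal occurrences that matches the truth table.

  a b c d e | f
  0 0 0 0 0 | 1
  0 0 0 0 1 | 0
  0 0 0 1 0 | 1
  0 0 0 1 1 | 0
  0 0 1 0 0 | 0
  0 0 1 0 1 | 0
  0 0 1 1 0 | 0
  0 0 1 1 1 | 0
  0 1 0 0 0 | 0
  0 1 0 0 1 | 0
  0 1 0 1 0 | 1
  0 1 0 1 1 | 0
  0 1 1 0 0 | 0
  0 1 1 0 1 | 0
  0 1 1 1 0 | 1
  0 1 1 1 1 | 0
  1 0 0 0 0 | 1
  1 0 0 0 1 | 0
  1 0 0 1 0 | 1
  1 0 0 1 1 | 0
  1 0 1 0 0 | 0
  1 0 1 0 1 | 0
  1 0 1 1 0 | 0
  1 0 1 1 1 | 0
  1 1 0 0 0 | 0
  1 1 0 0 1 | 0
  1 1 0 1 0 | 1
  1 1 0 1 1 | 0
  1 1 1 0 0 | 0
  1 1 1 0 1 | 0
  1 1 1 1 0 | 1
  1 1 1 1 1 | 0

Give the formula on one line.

  ~c = 11110000111100001111000011110000
  (b | ~c) = 11110000111111111111000011111111
  ~e = 10101010101010101010101010101010
  ((b | ~c) & ~e) = 10100000101010101010000010101010
  ~b = 11111111000000001111111100000000
  (d & ~e) = 00100010001000100010001000100010
  ((d & ~e) | e) = 01110111011101110111011101110111
  (~b | ((d & ~e) | e)) = 11111111011101111111111101110111
  (((b | ~c) & ~e) & (~b | ((d & ~e) | e))) = 10100000001000101010000000100010

(((b | ~c) & ~e) & (~b | ((d & ~e) | e)))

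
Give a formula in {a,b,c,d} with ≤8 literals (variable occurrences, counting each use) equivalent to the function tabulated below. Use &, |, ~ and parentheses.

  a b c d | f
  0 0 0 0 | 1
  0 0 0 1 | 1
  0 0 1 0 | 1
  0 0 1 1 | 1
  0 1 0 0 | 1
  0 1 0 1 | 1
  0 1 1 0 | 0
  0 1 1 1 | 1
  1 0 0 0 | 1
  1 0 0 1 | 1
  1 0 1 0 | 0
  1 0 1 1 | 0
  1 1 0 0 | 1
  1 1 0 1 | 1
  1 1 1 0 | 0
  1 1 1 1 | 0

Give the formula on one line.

  ~c = 1100110011001100
  ~b = 1111000011110000
  (~c | ~b) = 1111110011111100
  (d | (~c | ~b)) = 1111110111111101
  ~a = 1111111100000000
  (~c | ~a) = 1111111111001100
  ((d | (~c | ~b)) & (~c | ~a)) = 1111110111001100

((d | (~c | ~b)) & (~c | ~a))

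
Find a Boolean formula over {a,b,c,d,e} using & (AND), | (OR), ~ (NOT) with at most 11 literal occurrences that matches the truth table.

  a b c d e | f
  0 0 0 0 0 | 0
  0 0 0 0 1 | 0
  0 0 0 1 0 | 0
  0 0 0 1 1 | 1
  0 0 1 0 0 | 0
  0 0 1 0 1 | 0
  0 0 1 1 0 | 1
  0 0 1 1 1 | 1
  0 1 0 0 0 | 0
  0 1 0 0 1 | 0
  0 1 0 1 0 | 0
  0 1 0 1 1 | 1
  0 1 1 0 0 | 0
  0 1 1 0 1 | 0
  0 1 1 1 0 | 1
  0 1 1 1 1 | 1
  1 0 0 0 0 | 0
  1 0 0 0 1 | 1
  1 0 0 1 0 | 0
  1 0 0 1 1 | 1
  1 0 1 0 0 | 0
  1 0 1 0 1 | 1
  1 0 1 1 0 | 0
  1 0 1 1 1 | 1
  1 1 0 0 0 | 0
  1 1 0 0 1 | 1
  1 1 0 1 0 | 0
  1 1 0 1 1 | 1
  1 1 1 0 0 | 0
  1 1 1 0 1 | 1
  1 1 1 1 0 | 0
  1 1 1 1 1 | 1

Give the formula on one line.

((d | ((e & a) & ~d)) & ((~a | e) & (e | c)))

  (e & a) = 00000000000000000101010101010101
  ~d = 11001100110011001100110011001100
  ((e & a) & ~d) = 00000000000000000100010001000100
  (d | ((e & a) & ~d)) = 00110011001100110111011101110111
  ~a = 11111111111111110000000000000000
  (~a | e) = 11111111111111110101010101010101
  (e | c) = 01011111010111110101111101011111
  ((~a | e) & (e | c)) = 01011111010111110101010101010101
  ((d | ((e & a) & ~d)) & ((~a | e) & (e | c))) = 00010011000100110101010101010101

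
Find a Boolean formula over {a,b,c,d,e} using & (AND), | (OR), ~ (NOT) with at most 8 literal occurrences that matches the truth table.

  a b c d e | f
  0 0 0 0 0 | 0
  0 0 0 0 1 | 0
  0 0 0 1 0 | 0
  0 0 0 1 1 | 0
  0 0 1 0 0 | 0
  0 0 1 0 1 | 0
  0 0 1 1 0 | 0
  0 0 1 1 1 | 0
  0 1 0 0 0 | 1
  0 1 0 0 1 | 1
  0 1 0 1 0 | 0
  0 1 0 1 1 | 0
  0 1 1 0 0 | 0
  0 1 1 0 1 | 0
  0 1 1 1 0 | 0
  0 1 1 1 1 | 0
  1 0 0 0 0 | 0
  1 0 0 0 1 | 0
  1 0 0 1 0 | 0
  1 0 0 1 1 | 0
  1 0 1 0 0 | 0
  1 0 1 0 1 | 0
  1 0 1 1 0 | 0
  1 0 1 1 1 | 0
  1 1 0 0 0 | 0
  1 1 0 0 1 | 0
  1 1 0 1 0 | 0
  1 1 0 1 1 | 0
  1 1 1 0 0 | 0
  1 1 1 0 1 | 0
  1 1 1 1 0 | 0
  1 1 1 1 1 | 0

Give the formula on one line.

((~a & b) & (~d & ((~b & ((e | ~a) | c)) | ~c)))

  ~a = 11111111111111110000000000000000
  (~a & b) = 00000000111111110000000000000000
  ~d = 11001100110011001100110011001100
  ~b = 11111111000000001111111100000000
  (e | ~a) = 11111111111111110101010101010101
  ((e | ~a) | c) = 11111111111111110101111101011111
  (~b & ((e | ~a) | c)) = 11111111000000000101111100000000
  ~c = 11110000111100001111000011110000
  ((~b & ((e | ~a) | c)) | ~c) = 11111111111100001111111111110000
  (~d & ((~b & ((e | ~a) | c)) | ~c)) = 11001100110000001100110011000000
  ((~a & b) & (~d & ((~b & ((e | ~a) | c)) | ~c))) = 00000000110000000000000000000000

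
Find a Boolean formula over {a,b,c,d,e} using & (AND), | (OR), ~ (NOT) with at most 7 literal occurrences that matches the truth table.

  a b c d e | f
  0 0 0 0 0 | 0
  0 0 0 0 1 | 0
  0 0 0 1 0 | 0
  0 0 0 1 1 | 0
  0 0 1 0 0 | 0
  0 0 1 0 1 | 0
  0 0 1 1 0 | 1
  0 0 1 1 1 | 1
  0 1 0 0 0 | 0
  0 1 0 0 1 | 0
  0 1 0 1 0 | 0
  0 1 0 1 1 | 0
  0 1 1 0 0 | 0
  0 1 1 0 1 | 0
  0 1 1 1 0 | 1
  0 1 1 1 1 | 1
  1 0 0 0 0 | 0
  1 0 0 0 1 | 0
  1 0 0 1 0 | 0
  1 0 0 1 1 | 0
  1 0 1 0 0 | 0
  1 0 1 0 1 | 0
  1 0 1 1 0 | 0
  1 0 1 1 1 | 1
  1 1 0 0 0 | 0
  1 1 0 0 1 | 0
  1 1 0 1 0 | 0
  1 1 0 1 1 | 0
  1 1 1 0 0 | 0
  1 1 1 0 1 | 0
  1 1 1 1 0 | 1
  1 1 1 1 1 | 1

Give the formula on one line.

(((c & (d | e)) & d) & ((b | ~a) | e))

  (d | e) = 01110111011101110111011101110111
  (c & (d | e)) = 00000111000001110000011100000111
  ((c & (d | e)) & d) = 00000011000000110000001100000011
  ~a = 11111111111111110000000000000000
  (b | ~a) = 11111111111111110000000011111111
  ((b | ~a) | e) = 11111111111111110101010111111111
  (((c & (d | e)) & d) & ((b | ~a) | e)) = 00000011000000110000000100000011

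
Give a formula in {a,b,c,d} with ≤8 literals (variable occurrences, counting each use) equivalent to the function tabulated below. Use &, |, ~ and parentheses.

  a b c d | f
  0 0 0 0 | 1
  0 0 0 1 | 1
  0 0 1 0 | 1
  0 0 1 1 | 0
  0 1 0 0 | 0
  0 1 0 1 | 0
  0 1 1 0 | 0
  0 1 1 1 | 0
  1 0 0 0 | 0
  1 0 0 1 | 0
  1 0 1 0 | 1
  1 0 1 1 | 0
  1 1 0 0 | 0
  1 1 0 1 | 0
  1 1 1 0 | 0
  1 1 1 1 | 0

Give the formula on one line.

((~b & ((~c | (b & ~d)) | ~d)) & (~a | c))

  ~b = 1111000011110000
  ~c = 1100110011001100
  ~d = 1010101010101010
  (b & ~d) = 0000101000001010
  (~c | (b & ~d)) = 1100111011001110
  ((~c | (b & ~d)) | ~d) = 1110111011101110
  (~b & ((~c | (b & ~d)) | ~d)) = 1110000011100000
  ~a = 1111111100000000
  (~a | c) = 1111111100110011
  ((~b & ((~c | (b & ~d)) | ~d)) & (~a | c)) = 1110000000100000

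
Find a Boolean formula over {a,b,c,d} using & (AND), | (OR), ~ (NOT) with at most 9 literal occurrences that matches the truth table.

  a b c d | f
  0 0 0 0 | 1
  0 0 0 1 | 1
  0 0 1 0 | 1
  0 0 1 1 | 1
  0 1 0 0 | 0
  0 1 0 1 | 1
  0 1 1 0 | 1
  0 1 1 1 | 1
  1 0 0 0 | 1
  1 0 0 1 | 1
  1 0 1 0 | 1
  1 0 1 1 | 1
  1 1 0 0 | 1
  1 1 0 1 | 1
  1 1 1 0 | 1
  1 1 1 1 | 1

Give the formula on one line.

  ~d = 1010101010101010
  (a | c) = 0011001111111111
  (~d & (a | c)) = 0010001010101010
  ~b = 1111000011110000
  ~c = 1100110011001100
  (~b & ~c) = 1100000011000000
  ((~d & (a | c)) | (~b & ~c)) = 1110001011101010
  (d | ((~d & (a | c)) | (~b & ~c))) = 1111011111111111

(d | ((~d & (a | c)) | (~b & ~c)))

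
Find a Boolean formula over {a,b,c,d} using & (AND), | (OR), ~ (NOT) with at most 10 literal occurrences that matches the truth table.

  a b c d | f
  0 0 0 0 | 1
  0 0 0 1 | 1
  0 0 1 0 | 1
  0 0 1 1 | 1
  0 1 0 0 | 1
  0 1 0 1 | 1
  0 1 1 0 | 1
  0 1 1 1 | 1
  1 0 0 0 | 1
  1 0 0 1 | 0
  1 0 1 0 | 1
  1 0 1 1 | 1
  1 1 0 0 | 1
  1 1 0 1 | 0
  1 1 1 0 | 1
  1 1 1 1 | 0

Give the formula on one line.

((~a | ((b | a) & (c & ~b))) | (~d & a))

  ~a = 1111111100000000
  (b | a) = 0000111111111111
  ~b = 1111000011110000
  (c & ~b) = 0011000000110000
  ((b | a) & (c & ~b)) = 0000000000110000
  (~a | ((b | a) & (c & ~b))) = 1111111100110000
  ~d = 1010101010101010
  (~d & a) = 0000000010101010
  ((~a | ((b | a) & (c & ~b))) | (~d & a)) = 1111111110111010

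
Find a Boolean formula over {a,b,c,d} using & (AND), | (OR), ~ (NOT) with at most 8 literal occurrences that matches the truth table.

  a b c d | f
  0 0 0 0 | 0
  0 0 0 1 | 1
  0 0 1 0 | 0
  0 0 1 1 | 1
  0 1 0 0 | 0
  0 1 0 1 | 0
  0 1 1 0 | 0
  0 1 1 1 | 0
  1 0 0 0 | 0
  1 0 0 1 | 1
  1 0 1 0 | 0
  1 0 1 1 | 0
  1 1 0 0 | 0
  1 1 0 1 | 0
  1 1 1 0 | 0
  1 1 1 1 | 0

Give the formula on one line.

((d & ((~a | ~c) | b)) & ~b)

  ~a = 1111111100000000
  ~c = 1100110011001100
  (~a | ~c) = 1111111111001100
  ((~a | ~c) | b) = 1111111111001111
  (d & ((~a | ~c) | b)) = 0101010101000101
  ~b = 1111000011110000
  ((d & ((~a | ~c) | b)) & ~b) = 0101000001000000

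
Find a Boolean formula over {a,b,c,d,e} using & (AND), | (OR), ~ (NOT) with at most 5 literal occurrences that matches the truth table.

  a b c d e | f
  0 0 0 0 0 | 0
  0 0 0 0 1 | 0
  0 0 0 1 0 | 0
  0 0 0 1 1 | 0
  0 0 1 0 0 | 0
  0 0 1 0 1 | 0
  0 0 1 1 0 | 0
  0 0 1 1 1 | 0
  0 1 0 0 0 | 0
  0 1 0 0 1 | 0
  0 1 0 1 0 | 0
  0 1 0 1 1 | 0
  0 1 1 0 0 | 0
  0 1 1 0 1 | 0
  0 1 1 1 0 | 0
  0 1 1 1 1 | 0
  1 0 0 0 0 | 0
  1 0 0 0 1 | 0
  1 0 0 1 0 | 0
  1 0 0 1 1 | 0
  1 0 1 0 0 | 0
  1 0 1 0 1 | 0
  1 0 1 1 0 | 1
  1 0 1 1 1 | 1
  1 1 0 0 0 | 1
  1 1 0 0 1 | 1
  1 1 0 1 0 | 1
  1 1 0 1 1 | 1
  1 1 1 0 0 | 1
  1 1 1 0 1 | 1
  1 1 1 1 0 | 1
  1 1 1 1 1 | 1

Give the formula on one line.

(((d & c) | b) & a)

  (d & c) = 00000011000000110000001100000011
  ((d & c) | b) = 00000011111111110000001111111111
  (((d & c) | b) & a) = 00000000000000000000001111111111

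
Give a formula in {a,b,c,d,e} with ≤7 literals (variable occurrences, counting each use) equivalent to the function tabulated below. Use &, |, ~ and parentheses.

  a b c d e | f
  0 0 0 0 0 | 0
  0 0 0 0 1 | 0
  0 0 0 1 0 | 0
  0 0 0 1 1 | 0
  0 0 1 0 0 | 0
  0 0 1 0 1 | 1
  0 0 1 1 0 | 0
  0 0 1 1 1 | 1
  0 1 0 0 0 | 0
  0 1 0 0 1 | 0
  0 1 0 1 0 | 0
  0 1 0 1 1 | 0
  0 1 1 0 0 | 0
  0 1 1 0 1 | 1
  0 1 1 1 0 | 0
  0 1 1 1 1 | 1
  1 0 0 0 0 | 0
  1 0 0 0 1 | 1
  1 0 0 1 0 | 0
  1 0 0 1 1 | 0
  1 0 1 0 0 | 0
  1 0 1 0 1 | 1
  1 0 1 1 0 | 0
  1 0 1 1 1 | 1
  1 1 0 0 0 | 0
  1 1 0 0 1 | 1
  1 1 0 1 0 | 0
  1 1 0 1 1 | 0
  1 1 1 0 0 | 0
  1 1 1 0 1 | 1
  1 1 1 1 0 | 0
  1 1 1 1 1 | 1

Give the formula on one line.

(((a & ~d) | c) & e)

  ~d = 11001100110011001100110011001100
  (a & ~d) = 00000000000000001100110011001100
  ((a & ~d) | c) = 00001111000011111100111111001111
  (((a & ~d) | c) & e) = 00000101000001010100010101000101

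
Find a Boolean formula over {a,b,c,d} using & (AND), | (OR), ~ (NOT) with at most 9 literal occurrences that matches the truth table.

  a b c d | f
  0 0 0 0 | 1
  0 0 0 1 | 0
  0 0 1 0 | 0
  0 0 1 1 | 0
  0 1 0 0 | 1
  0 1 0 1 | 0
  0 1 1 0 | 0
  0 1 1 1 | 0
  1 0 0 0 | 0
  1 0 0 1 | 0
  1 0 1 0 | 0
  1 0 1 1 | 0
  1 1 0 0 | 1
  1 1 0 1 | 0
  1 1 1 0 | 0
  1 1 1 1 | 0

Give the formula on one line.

  ~d = 1010101010101010
  ~c = 1100110011001100
  (~d & ~c) = 1000100010001000
  (b | d) = 0101111101011111
  ~a = 1111111100000000
  (b | ~a) = 1111111100001111
  ((b | d) | (b | ~a)) = 1111111101011111
  ((~d & ~c) & ((b | d) | (b | ~a))) = 1000100000001000

((~d & ~c) & ((b | d) | (b | ~a)))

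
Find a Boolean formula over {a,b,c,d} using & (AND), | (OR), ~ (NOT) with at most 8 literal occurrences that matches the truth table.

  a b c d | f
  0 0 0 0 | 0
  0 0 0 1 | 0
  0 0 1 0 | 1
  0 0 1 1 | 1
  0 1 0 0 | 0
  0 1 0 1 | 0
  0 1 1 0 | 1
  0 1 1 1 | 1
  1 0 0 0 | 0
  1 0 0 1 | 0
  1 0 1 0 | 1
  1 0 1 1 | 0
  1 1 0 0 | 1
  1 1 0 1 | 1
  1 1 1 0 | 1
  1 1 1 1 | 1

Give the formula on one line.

((c & (~a | ~d)) | (b & a))

  ~a = 1111111100000000
  ~d = 1010101010101010
  (~a | ~d) = 1111111110101010
  (c & (~a | ~d)) = 0011001100100010
  (b & a) = 0000000000001111
  ((c & (~a | ~d)) | (b & a)) = 0011001100101111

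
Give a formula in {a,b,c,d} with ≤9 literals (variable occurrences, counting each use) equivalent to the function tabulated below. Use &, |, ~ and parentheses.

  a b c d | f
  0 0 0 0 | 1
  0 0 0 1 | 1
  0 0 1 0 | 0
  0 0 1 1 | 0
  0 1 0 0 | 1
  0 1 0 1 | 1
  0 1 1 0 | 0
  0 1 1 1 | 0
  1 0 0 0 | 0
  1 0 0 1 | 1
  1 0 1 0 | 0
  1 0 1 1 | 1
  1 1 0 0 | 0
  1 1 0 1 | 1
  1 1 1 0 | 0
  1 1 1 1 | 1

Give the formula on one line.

(((d | ((b | ~d) & (d | ~a))) & a) | ((d | ~a) & ~c))

  ~d = 1010101010101010
  (b | ~d) = 1010111110101111
  ~a = 1111111100000000
  (d | ~a) = 1111111101010101
  ((b | ~d) & (d | ~a)) = 1010111100000101
  (d | ((b | ~d) & (d | ~a))) = 1111111101010101
  ((d | ((b | ~d) & (d | ~a))) & a) = 0000000001010101
  ~c = 1100110011001100
  ((d | ~a) & ~c) = 1100110001000100
  (((d | ((b | ~d) & (d | ~a))) & a) | ((d | ~a) & ~c)) = 1100110001010101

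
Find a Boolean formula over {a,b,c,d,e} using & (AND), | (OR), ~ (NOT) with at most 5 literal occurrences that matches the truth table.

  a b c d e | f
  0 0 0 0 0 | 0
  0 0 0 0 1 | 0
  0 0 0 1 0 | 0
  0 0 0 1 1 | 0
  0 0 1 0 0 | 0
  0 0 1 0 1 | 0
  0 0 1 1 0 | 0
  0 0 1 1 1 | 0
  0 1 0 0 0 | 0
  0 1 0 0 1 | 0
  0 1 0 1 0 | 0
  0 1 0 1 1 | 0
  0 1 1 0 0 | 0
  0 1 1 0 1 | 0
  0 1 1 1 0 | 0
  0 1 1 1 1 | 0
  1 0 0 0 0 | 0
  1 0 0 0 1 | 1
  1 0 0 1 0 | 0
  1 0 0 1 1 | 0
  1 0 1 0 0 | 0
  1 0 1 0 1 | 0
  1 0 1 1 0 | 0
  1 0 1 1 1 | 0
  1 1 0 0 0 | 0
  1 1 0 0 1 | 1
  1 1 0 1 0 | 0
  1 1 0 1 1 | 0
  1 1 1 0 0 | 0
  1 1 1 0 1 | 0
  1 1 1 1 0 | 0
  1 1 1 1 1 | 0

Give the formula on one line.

((~c & (e & ~d)) & a)

  ~c = 11110000111100001111000011110000
  ~d = 11001100110011001100110011001100
  (e & ~d) = 01000100010001000100010001000100
  (~c & (e & ~d)) = 01000000010000000100000001000000
  ((~c & (e & ~d)) & a) = 00000000000000000100000001000000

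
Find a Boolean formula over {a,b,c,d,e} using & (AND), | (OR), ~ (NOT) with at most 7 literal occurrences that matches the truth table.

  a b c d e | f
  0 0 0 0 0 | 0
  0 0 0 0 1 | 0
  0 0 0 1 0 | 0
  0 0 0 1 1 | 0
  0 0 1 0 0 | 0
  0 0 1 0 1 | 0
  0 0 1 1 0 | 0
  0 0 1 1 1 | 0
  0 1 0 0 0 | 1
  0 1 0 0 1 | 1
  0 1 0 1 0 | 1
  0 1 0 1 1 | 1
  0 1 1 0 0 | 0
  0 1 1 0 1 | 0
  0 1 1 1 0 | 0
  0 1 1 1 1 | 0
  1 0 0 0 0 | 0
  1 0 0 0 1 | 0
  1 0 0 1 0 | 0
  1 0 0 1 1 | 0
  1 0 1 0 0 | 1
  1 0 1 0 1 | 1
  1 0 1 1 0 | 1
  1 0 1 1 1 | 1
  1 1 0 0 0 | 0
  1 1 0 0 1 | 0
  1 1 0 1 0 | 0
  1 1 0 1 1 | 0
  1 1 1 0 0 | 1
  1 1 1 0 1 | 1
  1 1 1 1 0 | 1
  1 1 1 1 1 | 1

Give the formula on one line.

  ~a = 11111111111111110000000000000000
  ~c = 11110000111100001111000011110000
  (~a & ~c) = 11110000111100000000000000000000
  ~b = 11111111000000001111111100000000
  ((~a & ~c) | ~b) = 11111111111100001111111100000000
  (((~a & ~c) | ~b) & b) = 00000000111100000000000000000000
  (a & c) = 00000000000000000000111100001111
  ((((~a & ~c) | ~b) & b) | (a & c)) = 00000000111100000000111100001111

((((~a & ~c) | ~b) & b) | (a & c))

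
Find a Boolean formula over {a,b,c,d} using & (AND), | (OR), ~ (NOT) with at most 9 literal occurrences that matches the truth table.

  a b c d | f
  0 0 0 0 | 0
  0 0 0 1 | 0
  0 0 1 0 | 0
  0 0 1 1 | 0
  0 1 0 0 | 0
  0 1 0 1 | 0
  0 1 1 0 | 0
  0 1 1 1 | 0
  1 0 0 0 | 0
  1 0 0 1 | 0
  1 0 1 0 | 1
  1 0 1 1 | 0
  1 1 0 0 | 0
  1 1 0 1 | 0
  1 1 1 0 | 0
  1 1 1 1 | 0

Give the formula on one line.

((a & ~b) & ((~d | (~c & a)) & (c | ~a)))

  ~b = 1111000011110000
  (a & ~b) = 0000000011110000
  ~d = 1010101010101010
  ~c = 1100110011001100
  (~c & a) = 0000000011001100
  (~d | (~c & a)) = 1010101011101110
  ~a = 1111111100000000
  (c | ~a) = 1111111100110011
  ((~d | (~c & a)) & (c | ~a)) = 1010101000100010
  ((a & ~b) & ((~d | (~c & a)) & (c | ~a))) = 0000000000100000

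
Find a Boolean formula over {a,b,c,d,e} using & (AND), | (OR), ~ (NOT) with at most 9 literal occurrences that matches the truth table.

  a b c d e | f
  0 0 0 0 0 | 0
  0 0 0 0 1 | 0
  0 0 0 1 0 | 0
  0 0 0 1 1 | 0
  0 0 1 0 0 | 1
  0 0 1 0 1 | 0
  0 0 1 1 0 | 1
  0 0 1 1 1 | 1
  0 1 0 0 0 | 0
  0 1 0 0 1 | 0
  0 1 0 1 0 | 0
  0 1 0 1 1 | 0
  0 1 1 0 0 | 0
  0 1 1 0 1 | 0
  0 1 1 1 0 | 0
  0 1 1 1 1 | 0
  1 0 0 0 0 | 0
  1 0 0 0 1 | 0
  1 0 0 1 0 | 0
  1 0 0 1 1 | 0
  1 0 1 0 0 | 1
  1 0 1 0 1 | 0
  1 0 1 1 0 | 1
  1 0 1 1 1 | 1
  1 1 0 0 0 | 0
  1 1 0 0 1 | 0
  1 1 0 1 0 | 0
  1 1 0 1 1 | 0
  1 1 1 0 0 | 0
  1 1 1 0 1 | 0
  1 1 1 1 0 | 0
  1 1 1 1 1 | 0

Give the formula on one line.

  ~b = 11111111000000001111111100000000
  (a | ~b) = 11111111000000001111111111111111
  ((a | ~b) & d) = 00110011000000000011001100110011
  ~e = 10101010101010101010101010101010
  ~d = 11001100110011001100110011001100
  (~e & ~d) = 10001000100010001000100010001000
  (((a | ~b) & d) | (~e & ~d)) = 10111011100010001011101110111011
  (b | c) = 00001111111111110000111111111111
  (~b & (b | c)) = 00001111000000000000111100000000
  ((((a | ~b) & d) | (~e & ~d)) & (~b & (b | c))) = 00001011000000000000101100000000

((((a | ~b) & d) | (~e & ~d)) & (~b & (b | c)))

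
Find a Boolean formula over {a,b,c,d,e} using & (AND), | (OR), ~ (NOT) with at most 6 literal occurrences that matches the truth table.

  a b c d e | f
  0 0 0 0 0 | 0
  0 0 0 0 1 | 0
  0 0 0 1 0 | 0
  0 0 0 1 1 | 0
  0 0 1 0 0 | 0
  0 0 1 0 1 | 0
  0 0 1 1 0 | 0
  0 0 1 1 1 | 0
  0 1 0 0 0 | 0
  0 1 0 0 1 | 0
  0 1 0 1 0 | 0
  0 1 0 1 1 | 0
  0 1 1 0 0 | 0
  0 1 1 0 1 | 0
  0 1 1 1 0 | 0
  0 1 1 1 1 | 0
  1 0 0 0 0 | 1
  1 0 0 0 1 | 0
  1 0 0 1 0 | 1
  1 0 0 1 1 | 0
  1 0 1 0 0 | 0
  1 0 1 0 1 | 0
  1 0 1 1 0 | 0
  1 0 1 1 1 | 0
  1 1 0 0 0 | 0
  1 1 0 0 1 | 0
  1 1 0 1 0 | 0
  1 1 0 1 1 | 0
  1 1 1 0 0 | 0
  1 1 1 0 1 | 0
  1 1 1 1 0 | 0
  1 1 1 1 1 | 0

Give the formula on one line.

  ~e = 10101010101010101010101010101010
  (c | ~e) = 10101111101011111010111110101111
  ~b = 11111111000000001111111100000000
  ~c = 11110000111100001111000011110000
  (a & ~c) = 00000000000000001111000011110000
  (~b & (a & ~c)) = 00000000000000001111000000000000
  ((c | ~e) & (~b & (a & ~c))) = 00000000000000001010000000000000

((c | ~e) & (~b & (a & ~c)))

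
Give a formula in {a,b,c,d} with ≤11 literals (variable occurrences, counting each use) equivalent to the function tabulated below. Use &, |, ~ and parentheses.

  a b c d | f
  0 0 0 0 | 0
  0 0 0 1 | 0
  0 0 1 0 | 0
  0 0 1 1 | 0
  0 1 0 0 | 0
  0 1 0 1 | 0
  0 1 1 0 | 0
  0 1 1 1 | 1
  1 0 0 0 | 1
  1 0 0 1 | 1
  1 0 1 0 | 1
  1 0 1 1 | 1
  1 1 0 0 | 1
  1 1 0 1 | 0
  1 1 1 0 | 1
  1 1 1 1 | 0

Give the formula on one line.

((a & (~d | ~b)) | ((c & (~a & b)) & (a | d)))

  ~d = 1010101010101010
  ~b = 1111000011110000
  (~d | ~b) = 1111101011111010
  (a & (~d | ~b)) = 0000000011111010
  ~a = 1111111100000000
  (~a & b) = 0000111100000000
  (c & (~a & b)) = 0000001100000000
  (a | d) = 0101010111111111
  ((c & (~a & b)) & (a | d)) = 0000000100000000
  ((a & (~d | ~b)) | ((c & (~a & b)) & (a | d))) = 0000000111111010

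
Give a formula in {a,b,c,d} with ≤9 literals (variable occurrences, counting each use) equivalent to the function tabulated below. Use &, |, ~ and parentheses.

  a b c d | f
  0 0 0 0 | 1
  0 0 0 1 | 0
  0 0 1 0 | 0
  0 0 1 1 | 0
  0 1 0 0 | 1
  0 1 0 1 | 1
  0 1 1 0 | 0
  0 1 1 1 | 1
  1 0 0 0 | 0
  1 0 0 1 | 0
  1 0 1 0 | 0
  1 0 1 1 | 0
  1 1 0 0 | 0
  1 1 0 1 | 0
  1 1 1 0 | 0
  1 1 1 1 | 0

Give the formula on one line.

((b | ~d) & ((d & (~b | ~d)) | (~a & (d | ~c))))

  ~d = 1010101010101010
  (b | ~d) = 1010111110101111
  ~b = 1111000011110000
  (~b | ~d) = 1111101011111010
  (d & (~b | ~d)) = 0101000001010000
  ~a = 1111111100000000
  ~c = 1100110011001100
  (d | ~c) = 1101110111011101
  (~a & (d | ~c)) = 1101110100000000
  ((d & (~b | ~d)) | (~a & (d | ~c))) = 1101110101010000
  ((b | ~d) & ((d & (~b | ~d)) | (~a & (d | ~c)))) = 1000110100000000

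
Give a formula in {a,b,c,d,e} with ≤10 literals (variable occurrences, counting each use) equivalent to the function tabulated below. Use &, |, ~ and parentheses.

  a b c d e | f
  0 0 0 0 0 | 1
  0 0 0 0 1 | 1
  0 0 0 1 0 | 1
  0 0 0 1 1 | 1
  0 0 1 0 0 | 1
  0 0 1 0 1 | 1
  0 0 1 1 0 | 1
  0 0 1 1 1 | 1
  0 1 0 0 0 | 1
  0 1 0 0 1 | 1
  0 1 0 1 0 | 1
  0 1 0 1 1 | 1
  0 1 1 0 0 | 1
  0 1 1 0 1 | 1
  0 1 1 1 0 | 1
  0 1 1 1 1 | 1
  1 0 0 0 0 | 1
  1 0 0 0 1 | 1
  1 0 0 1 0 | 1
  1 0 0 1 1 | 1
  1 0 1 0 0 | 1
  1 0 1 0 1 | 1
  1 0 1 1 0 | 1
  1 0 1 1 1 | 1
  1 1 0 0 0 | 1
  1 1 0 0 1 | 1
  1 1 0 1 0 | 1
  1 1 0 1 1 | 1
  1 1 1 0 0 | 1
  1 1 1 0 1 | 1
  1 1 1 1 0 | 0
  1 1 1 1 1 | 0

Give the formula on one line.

((~d | ((d & ~a) | (~b & d))) | (d & (~d | ~c)))

  ~d = 11001100110011001100110011001100
  ~a = 11111111111111110000000000000000
  (d & ~a) = 00110011001100110000000000000000
  ~b = 11111111000000001111111100000000
  (~b & d) = 00110011000000000011001100000000
  ((d & ~a) | (~b & d)) = 00110011001100110011001100000000
  (~d | ((d & ~a) | (~b & d))) = 11111111111111111111111111001100
  ~c = 11110000111100001111000011110000
  (~d | ~c) = 11111100111111001111110011111100
  (d & (~d | ~c)) = 00110000001100000011000000110000
  ((~d | ((d & ~a) | (~b & d))) | (d & (~d | ~c))) = 11111111111111111111111111111100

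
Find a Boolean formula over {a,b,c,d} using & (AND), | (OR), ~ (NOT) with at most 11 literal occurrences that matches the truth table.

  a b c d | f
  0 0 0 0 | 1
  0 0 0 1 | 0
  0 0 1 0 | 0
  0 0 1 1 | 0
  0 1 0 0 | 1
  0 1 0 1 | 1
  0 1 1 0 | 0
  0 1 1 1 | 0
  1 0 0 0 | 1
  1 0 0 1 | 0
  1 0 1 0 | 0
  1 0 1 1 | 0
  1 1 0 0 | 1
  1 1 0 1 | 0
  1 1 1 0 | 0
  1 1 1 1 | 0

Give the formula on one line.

  ~a = 1111111100000000
  (b & d) = 0000010100000101
  ~d = 1010101010101010
  (b & ~d) = 0000101000001010
  ((b & d) | (b & ~d)) = 0000111100001111
  (~a & ((b & d) | (b & ~d))) = 0000111100000000
  (c | (~a & ((b & d) | (b & ~d)))) = 0011111100110011
  ((c | (~a & ((b & d) | (b & ~d)))) | ~d) = 1011111110111011
  ~c = 1100110011001100
  (((c | (~a & ((b & d) | (b & ~d)))) | ~d) & ~c) = 1000110010001000

(((c | (~a & ((b & d) | (b & ~d)))) | ~d) & ~c)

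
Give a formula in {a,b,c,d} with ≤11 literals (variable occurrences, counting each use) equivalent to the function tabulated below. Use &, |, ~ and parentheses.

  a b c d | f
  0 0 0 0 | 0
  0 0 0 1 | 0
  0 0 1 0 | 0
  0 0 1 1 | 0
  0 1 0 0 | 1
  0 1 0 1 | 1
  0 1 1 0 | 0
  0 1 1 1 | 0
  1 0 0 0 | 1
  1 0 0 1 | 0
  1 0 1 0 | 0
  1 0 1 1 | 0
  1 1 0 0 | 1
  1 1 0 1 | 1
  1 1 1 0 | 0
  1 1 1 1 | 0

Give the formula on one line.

((b | ~d) & (((a | c) | ((~a | ~c) & b)) & ~c))

  ~d = 1010101010101010
  (b | ~d) = 1010111110101111
  (a | c) = 0011001111111111
  ~a = 1111111100000000
  ~c = 1100110011001100
  (~a | ~c) = 1111111111001100
  ((~a | ~c) & b) = 0000111100001100
  ((a | c) | ((~a | ~c) & b)) = 0011111111111111
  (((a | c) | ((~a | ~c) & b)) & ~c) = 0000110011001100
  ((b | ~d) & (((a | c) | ((~a | ~c) & b)) & ~c)) = 0000110010001100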